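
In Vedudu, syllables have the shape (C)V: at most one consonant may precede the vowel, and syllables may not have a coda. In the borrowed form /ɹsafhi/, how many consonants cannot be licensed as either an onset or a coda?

2

Syllabifying with onset maximization leaves /ɹ/, /f/ stranded (no codas are permitted; onsets are limited to one consonant).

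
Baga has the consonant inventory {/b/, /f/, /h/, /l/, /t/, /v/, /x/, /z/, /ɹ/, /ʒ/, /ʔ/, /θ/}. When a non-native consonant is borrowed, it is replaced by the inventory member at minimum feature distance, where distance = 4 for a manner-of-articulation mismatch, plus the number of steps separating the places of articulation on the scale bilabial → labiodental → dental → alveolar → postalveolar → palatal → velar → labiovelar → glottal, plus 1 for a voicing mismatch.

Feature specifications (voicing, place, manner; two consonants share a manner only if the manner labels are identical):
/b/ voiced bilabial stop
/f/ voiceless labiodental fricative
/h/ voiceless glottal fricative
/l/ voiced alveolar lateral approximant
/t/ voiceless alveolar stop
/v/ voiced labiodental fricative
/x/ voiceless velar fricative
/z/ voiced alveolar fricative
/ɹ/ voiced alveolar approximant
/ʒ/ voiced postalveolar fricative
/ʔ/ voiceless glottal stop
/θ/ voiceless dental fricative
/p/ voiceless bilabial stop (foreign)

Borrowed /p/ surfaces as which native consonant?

/b/ is closest: same manner (stop), place distance 0 (bilabial→bilabial), voicing differs (+1); total 1. Next closest is /t/ at distance 3.

b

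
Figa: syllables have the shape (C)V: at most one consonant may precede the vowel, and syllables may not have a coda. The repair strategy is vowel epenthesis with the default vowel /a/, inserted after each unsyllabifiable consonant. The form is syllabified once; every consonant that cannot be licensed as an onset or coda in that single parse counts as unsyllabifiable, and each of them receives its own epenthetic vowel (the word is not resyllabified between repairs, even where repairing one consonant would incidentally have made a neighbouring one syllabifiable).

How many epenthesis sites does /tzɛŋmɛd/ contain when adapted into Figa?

The unsyllabifiable consonants are /t/, /ŋ/, /d/; each receives one epenthetic vowel.

3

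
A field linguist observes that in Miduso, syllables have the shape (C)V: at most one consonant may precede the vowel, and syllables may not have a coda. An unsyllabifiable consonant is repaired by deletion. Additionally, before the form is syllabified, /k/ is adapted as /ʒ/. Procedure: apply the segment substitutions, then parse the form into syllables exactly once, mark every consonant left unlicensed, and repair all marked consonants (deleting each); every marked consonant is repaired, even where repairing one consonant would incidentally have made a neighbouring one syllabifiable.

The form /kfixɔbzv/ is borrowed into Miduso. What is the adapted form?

fixɔ

Substitution: /k/ → /ʒ/, giving /ʒfixɔbzv/.
Under (C)V, the unsyllabifiable consonants are /ʒ/, /b/, /z/, /v/ (no codas are permitted; onsets are limited to one consonant).
Each unlicensed consonant is deleted: /ʒ/, /b/, /z/, /v/.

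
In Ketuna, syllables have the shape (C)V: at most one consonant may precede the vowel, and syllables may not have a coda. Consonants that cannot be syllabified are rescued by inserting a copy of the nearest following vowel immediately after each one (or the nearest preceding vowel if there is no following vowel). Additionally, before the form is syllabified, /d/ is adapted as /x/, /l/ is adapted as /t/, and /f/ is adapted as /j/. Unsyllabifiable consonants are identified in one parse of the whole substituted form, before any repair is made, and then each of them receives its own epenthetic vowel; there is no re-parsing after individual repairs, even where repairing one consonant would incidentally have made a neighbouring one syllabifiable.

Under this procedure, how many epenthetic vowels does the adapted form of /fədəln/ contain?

2

After substitution the input is /jəxətn/.
The unsyllabifiable consonants are /t/, /n/; each receives one epenthetic vowel.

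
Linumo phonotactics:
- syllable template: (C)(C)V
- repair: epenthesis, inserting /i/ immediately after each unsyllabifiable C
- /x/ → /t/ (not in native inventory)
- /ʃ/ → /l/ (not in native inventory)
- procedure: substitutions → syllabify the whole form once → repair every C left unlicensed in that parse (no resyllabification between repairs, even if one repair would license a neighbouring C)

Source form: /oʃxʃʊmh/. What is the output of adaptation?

olitlʊmihi

Substitution: /ʃ/ → /l/, /x/ → /t/, giving /oltlʊmh/.
Syllabifying with onset maximization leaves /l/, /m/, /h/ stranded (no codas are permitted; onsets may contain at most 2 consonants).
Inserting the epenthetic vowel yields /l/ → /li/, /m/ → /mi/, /h/ → /hi/.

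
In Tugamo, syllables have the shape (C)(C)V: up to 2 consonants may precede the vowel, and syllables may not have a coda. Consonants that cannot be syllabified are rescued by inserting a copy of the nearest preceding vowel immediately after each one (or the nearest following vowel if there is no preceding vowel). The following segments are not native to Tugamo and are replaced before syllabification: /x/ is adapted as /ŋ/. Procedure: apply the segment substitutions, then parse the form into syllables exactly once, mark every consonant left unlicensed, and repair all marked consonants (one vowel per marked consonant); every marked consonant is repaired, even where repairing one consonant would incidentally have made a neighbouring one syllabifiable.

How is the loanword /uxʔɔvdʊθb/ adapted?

uŋʔɔvdʊθʊbʊ

Substitution: /x/ → /ŋ/, giving /uŋʔɔvdʊθb/.
Syllabifying with onset maximization leaves /θ/, /b/ stranded (no codas are permitted; onsets may contain at most 2 consonants).
Inserting the epenthetic vowel yields /θ/ → /θʊ/, /b/ → /bʊ/.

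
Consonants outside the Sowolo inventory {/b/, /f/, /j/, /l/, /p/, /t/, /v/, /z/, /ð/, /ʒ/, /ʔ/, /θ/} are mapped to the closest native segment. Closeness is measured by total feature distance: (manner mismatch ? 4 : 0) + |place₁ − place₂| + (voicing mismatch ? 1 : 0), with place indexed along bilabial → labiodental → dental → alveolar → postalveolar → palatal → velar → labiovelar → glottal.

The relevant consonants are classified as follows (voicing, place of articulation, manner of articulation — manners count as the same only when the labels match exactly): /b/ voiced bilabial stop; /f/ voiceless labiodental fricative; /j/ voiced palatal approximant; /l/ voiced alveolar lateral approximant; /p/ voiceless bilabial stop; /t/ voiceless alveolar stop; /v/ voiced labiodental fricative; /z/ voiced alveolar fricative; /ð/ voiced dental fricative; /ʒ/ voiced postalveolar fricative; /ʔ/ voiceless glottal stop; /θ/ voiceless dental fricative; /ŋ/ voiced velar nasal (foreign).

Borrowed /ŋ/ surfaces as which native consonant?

/j/ is closest: manner differs (nasal→approximant, +4), place distance 1 (velar→palatal), same voicing; total 5. Next closest is /ʒ/ at distance 6.

j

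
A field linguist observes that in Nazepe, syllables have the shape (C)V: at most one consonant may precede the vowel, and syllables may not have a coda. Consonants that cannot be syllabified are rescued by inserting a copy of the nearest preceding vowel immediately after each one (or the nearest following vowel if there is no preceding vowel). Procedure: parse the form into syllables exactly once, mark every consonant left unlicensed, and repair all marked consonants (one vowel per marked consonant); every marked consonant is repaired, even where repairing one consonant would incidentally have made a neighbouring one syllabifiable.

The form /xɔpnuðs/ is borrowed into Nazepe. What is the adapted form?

xɔpɔnuðusu

Syllabifying with onset maximization leaves /p/, /ð/, /s/ stranded (no codas are permitted; onsets are limited to one consonant).
Epenthesis after each stranded consonant: /p/ → /pɔ/, /ð/ → /ðu/, /s/ → /su/.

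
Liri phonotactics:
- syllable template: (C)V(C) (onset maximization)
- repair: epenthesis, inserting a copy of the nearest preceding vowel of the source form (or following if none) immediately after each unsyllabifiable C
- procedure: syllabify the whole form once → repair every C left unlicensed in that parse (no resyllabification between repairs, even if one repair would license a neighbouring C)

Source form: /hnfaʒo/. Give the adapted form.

The consonants /h/, /n/ cannot be parsed into a legal (C)V(C) syllable (at most one coda consonant is licensed; onsets are limited to one consonant).
Inserting the epenthetic vowel yields /h/ → /ha/, /n/ → /na/.

hanafaʒo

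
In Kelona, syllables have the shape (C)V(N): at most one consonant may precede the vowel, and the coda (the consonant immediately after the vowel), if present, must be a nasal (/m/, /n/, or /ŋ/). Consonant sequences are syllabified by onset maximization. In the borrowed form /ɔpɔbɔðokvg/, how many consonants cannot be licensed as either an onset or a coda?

Syllabifying with onset maximization leaves /k/, /v/, /g/ stranded (only a nasal (/m/, /n/, or /ŋ/) is licensed in coda position; onsets are limited to one consonant).

3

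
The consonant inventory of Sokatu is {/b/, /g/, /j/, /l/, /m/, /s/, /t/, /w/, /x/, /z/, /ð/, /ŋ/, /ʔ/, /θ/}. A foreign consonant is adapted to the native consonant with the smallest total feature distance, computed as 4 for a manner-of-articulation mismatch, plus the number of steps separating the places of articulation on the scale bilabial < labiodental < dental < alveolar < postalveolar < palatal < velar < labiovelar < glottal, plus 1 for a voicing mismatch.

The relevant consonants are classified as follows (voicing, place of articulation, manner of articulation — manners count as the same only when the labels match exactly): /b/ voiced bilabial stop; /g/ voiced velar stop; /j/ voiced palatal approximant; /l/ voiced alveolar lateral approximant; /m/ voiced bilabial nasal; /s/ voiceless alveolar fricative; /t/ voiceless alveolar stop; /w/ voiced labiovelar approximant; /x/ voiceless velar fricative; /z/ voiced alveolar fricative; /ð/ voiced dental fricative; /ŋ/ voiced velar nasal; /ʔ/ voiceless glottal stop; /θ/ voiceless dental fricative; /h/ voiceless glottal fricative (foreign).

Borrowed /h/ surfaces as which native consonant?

x

/x/ is closest: same manner (fricative), place distance 2 (glottal→velar), same voicing; total 2. Next closest is /ʔ/ at distance 4.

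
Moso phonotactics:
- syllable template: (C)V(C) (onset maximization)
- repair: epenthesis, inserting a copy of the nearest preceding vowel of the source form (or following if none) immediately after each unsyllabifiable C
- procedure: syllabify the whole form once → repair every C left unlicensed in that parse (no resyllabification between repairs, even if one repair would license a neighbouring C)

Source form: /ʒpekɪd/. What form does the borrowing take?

Syllabifying with onset maximization leaves /ʒ/ stranded (at most one coda consonant is licensed; onsets are limited to one consonant).
Inserting the epenthetic vowel yields /ʒ/ → /ʒe/.

ʒepekɪd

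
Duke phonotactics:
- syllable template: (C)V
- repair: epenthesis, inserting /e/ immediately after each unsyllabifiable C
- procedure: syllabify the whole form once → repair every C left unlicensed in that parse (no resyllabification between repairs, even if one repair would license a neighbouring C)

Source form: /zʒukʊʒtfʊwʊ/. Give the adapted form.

zeʒukʊʒetefʊwʊ

The consonants /z/, /ʒ/, /t/ cannot be parsed into a legal (C)V syllable (no codas are permitted; onsets are limited to one consonant).
Inserting the epenthetic vowel yields /z/ → /ze/, /ʒ/ → /ʒe/, /t/ → /te/.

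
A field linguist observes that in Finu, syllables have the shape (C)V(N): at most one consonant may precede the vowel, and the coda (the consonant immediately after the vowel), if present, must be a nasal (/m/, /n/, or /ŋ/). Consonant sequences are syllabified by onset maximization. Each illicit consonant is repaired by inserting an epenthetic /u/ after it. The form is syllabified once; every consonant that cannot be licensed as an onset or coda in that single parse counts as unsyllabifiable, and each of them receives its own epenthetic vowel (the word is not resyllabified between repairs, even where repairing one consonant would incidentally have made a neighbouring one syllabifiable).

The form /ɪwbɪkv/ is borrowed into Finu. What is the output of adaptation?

ɪwubɪkuvu

Under (C)V(N), the unsyllabifiable consonants are /w/, /k/, /v/ (only a nasal (/m/, /n/, or /ŋ/) is licensed in coda position; onsets are limited to one consonant).
Each unlicensed consonant becomes the onset of a new syllable: /w/ → /wu/, /k/ → /ku/, /v/ → /vu/.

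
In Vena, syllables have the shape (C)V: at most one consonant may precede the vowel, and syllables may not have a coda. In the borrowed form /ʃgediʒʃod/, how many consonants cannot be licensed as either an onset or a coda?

Under (C)V, the unsyllabifiable consonants are /ʃ/, /ʒ/, /d/ (no codas are permitted; onsets are limited to one consonant).

3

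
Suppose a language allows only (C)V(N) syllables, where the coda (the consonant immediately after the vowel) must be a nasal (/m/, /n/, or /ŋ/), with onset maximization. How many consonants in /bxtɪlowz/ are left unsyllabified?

4

The consonants /b/, /x/, /w/, /z/ cannot be parsed into a legal (C)V(N) syllable (only a nasal (/m/, /n/, or /ŋ/) is licensed in coda position; onsets are limited to one consonant).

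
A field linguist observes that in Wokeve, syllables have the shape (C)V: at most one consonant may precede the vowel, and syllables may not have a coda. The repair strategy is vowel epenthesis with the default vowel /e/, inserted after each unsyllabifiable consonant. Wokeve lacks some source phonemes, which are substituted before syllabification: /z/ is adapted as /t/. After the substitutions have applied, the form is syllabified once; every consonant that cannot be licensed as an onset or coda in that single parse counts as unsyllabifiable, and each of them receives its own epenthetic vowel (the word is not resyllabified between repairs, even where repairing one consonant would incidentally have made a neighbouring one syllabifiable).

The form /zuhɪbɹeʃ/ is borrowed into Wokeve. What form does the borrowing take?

Substitution: /z/ → /t/, giving /tuhɪbɹeʃ/.
Syllabifying with onset maximization leaves /b/, /ʃ/ stranded (no codas are permitted; onsets are limited to one consonant).
Epenthesis after each stranded consonant: /b/ → /be/, /ʃ/ → /ʃe/.

tuhɪbeɹeʃe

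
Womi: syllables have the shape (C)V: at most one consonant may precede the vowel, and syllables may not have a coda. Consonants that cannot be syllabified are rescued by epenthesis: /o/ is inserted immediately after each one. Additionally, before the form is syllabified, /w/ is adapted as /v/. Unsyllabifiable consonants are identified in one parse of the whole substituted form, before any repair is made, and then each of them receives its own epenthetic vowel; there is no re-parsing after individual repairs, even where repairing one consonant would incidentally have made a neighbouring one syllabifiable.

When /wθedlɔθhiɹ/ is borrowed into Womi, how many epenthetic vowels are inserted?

4

After substitution the input is /vθedlɔθhiɹ/.
The unsyllabifiable consonants are /v/, /d/, /θ/, /ɹ/; each receives one epenthetic vowel.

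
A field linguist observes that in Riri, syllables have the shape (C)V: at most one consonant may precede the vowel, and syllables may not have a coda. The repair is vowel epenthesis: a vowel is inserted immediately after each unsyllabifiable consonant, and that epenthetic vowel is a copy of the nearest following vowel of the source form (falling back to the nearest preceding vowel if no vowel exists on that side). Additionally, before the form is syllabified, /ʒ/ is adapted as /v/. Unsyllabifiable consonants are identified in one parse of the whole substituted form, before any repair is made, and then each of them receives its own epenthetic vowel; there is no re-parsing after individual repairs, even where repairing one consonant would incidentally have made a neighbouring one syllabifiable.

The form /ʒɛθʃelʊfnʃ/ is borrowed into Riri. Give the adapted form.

Substitution: /ʒ/ → /v/, giving /vɛθʃelʊfnʃ/.
Syllabifying with onset maximization leaves /θ/, /f/, /n/, /ʃ/ stranded (no codas are permitted; onsets are limited to one consonant).
Epenthesis after each stranded consonant: /θ/ → /θe/, /f/ → /fʊ/, /n/ → /nʊ/, /ʃ/ → /ʃʊ/.

vɛθeʃelʊfʊnʊʃʊ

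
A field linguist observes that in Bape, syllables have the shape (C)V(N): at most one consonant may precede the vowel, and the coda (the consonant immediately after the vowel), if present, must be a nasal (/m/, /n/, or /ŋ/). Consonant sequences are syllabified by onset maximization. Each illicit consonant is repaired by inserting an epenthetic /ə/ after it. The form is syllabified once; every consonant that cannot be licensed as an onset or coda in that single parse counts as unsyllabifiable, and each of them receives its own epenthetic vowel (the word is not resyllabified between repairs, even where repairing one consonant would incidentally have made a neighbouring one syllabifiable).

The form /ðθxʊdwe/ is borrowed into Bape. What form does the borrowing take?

ðəθəxʊdəwe

Under (C)V(N), the unsyllabifiable consonants are /ð/, /θ/, /d/ (only a nasal (/m/, /n/, or /ŋ/) is licensed in coda position; onsets are limited to one consonant).
Each unlicensed consonant becomes the onset of a new syllable: /ð/ → /ðə/, /θ/ → /θə/, /d/ → /də/.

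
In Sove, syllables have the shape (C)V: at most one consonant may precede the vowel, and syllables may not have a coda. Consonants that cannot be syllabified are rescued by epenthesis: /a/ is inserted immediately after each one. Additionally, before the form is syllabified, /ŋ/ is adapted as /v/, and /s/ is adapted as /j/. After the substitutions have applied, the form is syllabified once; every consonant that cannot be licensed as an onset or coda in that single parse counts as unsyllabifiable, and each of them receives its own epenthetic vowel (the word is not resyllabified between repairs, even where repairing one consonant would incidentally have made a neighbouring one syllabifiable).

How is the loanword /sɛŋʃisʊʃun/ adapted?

jɛvaʃijʊʃuna

Substitution: /s/ → /j/, /ŋ/ → /v/, giving /jɛvʃijʊʃun/.
The consonants /v/, /n/ cannot be parsed into a legal (C)V syllable (no codas are permitted; onsets are limited to one consonant).
Each unlicensed consonant becomes the onset of a new syllable: /v/ → /va/, /n/ → /na/.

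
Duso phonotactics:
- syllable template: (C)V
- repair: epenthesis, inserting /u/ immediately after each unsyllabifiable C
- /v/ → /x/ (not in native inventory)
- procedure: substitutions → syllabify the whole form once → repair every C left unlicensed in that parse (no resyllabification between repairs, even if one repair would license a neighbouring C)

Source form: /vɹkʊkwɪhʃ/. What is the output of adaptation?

Substitution: /v/ → /x/, giving /xɹkʊkwɪhʃ/.
Syllabifying with onset maximization leaves /x/, /ɹ/, /k/, /h/, /ʃ/ stranded (no codas are permitted; onsets are limited to one consonant).
Inserting the epenthetic vowel yields /x/ → /xu/, /ɹ/ → /ɹu/, /k/ → /ku/, /h/ → /hu/, /ʃ/ → /ʃu/.

xuɹukʊkuwɪhuʃu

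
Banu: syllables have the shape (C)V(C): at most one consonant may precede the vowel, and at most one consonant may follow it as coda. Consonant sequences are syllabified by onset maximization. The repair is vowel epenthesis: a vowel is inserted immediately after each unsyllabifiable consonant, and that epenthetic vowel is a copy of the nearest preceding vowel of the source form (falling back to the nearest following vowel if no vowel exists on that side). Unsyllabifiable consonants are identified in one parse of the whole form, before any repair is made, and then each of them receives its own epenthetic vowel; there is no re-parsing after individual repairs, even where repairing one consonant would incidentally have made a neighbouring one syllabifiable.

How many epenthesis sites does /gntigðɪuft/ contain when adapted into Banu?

The unsyllabifiable consonants are /g/, /n/, /t/; each receives one epenthetic vowel.

3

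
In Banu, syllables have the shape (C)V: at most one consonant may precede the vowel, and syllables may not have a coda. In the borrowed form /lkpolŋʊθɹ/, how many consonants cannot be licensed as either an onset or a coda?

5

Under (C)V, the unsyllabifiable consonants are /l/, /k/, /l/, /θ/, /ɹ/ (no codas are permitted; onsets are limited to one consonant).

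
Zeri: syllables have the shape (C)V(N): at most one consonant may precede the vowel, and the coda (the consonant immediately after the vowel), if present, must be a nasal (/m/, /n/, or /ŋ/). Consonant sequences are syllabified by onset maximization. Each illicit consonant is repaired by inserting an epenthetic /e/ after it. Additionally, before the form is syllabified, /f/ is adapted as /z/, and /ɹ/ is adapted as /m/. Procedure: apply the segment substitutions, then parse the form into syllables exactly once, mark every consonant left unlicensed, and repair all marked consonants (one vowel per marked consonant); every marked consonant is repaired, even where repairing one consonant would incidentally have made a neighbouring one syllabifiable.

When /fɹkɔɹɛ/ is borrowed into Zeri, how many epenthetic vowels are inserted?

2

After substitution the input is /zmkɔmɛ/.
The unsyllabifiable consonants are /z/, /m/; each receives one epenthetic vowel.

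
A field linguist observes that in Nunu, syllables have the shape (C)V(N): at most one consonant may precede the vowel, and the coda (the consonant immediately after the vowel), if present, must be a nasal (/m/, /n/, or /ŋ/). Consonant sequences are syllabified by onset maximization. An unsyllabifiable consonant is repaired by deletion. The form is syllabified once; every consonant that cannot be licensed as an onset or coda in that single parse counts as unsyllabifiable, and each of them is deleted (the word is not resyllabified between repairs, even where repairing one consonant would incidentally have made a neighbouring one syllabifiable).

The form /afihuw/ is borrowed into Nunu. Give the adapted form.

afihu

Syllabifying with onset maximization leaves /w/ stranded (only a nasal (/m/, /n/, or /ŋ/) is licensed in coda position; onsets are limited to one consonant).
Deleting the stranded consonants removes /w/.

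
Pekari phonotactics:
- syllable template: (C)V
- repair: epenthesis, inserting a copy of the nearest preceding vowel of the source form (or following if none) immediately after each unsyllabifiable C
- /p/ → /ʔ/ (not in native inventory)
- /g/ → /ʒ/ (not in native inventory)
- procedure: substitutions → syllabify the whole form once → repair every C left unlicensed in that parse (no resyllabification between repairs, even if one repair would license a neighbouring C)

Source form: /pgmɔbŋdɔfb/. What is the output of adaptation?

Substitution: /p/ → /ʔ/, /g/ → /ʒ/, giving /ʔʒmɔbŋdɔfb/.
The consonants /ʔ/, /ʒ/, /b/, /ŋ/, /f/, /b/ cannot be parsed into a legal (C)V syllable (no codas are permitted; onsets are limited to one consonant).
Epenthesis after each stranded consonant: /ʔ/ → /ʔɔ/, /ʒ/ → /ʒɔ/, /b/ → /bɔ/, /ŋ/ → /ŋɔ/, /f/ → /fɔ/, /b/ → /bɔ/.

ʔɔʒɔmɔbɔŋɔdɔfɔbɔ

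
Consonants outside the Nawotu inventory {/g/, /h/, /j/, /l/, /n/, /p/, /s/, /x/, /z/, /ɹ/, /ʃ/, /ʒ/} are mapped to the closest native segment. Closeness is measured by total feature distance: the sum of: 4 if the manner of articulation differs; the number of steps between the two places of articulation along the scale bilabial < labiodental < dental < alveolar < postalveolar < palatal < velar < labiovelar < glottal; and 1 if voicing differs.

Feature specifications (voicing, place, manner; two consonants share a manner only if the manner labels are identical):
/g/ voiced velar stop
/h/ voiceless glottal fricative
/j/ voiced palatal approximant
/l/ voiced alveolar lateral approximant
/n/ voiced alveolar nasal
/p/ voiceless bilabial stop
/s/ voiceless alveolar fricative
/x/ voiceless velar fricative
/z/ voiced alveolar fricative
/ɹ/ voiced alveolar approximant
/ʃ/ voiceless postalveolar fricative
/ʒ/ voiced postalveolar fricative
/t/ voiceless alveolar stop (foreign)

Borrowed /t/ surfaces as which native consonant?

/p/ is closest: same manner (stop), place distance 3 (alveolar→bilabial), same voicing; total 3. Next closest is /g/ at distance 4.

p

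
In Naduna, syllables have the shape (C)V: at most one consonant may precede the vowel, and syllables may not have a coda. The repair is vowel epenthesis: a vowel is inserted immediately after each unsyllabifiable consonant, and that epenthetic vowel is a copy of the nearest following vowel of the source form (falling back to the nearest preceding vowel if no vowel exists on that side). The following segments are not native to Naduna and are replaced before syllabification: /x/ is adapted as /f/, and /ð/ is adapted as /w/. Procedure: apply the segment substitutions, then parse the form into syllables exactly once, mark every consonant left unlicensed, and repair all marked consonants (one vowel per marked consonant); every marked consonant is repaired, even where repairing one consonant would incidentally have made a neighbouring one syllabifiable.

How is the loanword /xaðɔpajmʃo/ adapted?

Substitution: /x/ → /f/, /ð/ → /w/, giving /fawɔpajmʃo/.
Syllabifying with onset maximization leaves /j/, /m/ stranded (no codas are permitted; onsets are limited to one consonant).
Epenthesis after each stranded consonant: /j/ → /jo/, /m/ → /mo/.

fawɔpajomoʃo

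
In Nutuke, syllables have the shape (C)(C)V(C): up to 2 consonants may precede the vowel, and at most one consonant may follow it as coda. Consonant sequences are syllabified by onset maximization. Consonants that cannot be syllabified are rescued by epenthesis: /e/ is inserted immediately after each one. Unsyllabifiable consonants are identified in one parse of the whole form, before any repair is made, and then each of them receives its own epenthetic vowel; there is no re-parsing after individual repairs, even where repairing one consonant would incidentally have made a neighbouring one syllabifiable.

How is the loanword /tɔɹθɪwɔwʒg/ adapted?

tɔɹθɪwɔwʒege

The consonants /ʒ/, /g/ cannot be parsed into a legal (C)(C)V(C) syllable (at most one coda consonant is licensed; onsets may contain at most 2 consonants).
Inserting the epenthetic vowel yields /ʒ/ → /ʒe/, /g/ → /ge/.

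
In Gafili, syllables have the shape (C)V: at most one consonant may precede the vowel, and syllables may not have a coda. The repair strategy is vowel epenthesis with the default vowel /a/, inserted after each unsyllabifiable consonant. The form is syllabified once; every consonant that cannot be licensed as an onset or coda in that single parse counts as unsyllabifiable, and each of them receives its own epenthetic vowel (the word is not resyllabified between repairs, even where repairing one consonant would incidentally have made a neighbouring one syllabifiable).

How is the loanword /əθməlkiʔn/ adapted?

Syllabifying with onset maximization leaves /θ/, /l/, /ʔ/, /n/ stranded (no codas are permitted; onsets are limited to one consonant).
Each unlicensed consonant becomes the onset of a new syllable: /θ/ → /θa/, /l/ → /la/, /ʔ/ → /ʔa/, /n/ → /na/.

əθaməlakiʔana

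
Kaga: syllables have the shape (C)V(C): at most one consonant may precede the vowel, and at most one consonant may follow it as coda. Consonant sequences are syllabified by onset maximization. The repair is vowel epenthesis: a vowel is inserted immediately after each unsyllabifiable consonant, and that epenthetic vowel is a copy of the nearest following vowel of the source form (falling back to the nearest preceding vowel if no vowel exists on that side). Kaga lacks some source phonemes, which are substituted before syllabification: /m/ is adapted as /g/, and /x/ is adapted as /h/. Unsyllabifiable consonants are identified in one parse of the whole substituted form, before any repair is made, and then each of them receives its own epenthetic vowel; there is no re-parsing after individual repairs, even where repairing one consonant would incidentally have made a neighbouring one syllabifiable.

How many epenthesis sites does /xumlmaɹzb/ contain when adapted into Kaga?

3

After substitution the input is /huglgaɹzb/.
The unsyllabifiable consonants are /l/, /z/, /b/; each receives one epenthetic vowel.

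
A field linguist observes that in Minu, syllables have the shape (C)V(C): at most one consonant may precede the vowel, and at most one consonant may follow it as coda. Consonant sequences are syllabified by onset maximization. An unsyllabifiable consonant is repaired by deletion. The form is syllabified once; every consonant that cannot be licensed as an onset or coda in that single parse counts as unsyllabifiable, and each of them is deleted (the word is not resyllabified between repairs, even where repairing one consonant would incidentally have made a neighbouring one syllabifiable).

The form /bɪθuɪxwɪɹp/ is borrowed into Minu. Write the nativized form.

bɪθuɪxwɪɹ

Under (C)V(C), the unsyllabifiable consonants are /p/ (at most one coda consonant is licensed; onsets are limited to one consonant).
Deletion applies to /p/.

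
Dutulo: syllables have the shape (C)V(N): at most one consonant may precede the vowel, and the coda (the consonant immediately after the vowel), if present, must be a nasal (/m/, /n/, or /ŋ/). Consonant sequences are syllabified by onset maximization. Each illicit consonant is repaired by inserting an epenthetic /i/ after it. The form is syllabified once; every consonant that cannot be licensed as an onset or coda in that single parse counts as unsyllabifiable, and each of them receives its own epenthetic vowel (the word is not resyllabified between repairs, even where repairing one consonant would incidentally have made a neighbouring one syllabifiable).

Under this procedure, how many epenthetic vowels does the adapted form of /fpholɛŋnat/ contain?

The unsyllabifiable consonants are /f/, /p/, /t/; each receives one epenthetic vowel.

3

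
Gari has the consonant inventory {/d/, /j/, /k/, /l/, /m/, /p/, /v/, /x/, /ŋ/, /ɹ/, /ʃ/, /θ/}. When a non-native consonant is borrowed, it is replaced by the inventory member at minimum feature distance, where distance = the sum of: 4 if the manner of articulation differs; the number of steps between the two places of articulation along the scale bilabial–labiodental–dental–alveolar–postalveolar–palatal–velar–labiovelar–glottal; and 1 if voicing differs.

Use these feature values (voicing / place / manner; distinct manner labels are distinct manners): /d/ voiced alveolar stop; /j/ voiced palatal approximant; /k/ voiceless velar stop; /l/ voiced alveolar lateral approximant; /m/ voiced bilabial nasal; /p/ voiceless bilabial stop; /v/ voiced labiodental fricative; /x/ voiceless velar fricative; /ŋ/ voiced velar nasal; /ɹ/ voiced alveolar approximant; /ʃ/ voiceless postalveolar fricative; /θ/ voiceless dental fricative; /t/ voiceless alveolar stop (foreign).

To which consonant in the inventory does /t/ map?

/d/ is closest: same manner (stop), place distance 0 (alveolar→alveolar), voicing differs (+1); total 1. Next closest is /k/ at distance 3.

d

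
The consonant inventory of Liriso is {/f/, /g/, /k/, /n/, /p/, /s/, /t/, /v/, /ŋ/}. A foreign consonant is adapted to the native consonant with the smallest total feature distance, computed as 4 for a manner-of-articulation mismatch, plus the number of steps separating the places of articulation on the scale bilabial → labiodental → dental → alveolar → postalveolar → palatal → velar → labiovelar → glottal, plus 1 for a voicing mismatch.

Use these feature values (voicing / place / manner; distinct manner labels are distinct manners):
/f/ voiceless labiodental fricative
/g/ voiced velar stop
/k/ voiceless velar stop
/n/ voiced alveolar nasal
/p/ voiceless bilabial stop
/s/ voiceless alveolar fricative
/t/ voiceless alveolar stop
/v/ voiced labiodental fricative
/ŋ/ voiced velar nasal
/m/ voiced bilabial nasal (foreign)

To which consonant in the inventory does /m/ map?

/n/ is closest: same manner (nasal), place distance 3 (bilabial→alveolar), same voicing; total 3. Next closest is /p/ at distance 5.

n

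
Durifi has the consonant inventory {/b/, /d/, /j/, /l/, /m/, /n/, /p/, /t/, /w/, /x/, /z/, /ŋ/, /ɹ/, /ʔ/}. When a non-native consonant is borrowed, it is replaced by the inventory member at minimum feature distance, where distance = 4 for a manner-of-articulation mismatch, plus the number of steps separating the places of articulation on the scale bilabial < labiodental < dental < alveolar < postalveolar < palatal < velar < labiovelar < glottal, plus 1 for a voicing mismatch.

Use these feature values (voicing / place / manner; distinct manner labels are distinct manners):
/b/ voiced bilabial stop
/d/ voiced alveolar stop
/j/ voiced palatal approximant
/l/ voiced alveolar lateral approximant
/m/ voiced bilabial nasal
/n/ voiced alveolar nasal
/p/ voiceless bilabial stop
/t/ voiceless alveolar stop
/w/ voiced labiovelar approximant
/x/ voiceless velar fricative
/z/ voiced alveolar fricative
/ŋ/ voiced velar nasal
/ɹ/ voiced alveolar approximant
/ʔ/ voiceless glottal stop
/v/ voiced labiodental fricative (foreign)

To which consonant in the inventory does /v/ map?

z

/z/ is closest: same manner (fricative), place distance 2 (labiodental→alveolar), same voicing; total 2. Next closest is /b/ at distance 5.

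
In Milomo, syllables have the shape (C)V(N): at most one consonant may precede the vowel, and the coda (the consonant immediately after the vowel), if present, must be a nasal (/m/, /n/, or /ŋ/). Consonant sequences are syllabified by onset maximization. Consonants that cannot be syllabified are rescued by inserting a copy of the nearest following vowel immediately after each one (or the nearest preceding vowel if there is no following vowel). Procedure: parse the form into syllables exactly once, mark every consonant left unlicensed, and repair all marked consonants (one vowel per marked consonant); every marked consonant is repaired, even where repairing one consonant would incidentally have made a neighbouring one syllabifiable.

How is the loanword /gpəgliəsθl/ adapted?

Under (C)V(N), the unsyllabifiable consonants are /g/, /g/, /s/, /θ/, /l/ (only a nasal (/m/, /n/, or /ŋ/) is licensed in coda position; onsets are limited to one consonant).
Each unlicensed consonant becomes the onset of a new syllable: /g/ → /gə/, /g/ → /gi/, /s/ → /sə/, /θ/ → /θə/, /l/ → /lə/.

gəpəgiliəsəθələ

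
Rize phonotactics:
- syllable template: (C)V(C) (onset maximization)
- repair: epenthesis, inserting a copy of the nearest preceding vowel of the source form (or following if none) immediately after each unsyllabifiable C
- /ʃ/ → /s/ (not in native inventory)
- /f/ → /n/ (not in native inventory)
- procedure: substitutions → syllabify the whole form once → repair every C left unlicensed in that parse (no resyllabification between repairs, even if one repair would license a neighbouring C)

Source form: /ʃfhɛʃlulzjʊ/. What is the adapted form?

sɛnɛhɛslulzujʊ

Substitution: /ʃ/ → /s/, /f/ → /n/, giving /snhɛslulzjʊ/.
Syllabifying with onset maximization leaves /s/, /n/, /z/ stranded (at most one coda consonant is licensed; onsets are limited to one consonant).
Inserting the epenthetic vowel yields /s/ → /sɛ/, /n/ → /nɛ/, /z/ → /zu/.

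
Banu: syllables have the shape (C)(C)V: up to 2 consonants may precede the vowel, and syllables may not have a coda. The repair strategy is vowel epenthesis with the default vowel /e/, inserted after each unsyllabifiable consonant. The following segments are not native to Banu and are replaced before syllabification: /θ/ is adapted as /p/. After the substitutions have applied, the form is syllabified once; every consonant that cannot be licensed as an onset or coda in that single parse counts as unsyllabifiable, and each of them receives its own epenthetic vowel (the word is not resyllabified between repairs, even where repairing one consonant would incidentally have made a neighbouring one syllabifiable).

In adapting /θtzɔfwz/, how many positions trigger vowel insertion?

After substitution the input is /ptzɔfwz/.
The unsyllabifiable consonants are /p/, /f/, /w/, /z/; each receives one epenthetic vowel.

4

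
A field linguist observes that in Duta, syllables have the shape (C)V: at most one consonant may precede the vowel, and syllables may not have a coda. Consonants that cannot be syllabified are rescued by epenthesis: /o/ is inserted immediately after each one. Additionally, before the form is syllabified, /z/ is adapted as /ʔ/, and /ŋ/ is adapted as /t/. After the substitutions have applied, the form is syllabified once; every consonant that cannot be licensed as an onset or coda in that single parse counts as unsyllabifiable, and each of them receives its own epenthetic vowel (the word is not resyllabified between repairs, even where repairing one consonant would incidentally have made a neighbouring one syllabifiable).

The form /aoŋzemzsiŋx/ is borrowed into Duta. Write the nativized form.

aotoʔemoʔositoxo

Substitution: /ŋ/ → /t/, /z/ → /ʔ/, giving /aotʔemʔsitx/.
Syllabifying with onset maximization leaves /t/, /m/, /ʔ/, /t/, /x/ stranded (no codas are permitted; onsets are limited to one consonant).
Inserting the epenthetic vowel yields /t/ → /to/, /m/ → /mo/, /ʔ/ → /ʔo/, /t/ → /to/, /x/ → /xo/.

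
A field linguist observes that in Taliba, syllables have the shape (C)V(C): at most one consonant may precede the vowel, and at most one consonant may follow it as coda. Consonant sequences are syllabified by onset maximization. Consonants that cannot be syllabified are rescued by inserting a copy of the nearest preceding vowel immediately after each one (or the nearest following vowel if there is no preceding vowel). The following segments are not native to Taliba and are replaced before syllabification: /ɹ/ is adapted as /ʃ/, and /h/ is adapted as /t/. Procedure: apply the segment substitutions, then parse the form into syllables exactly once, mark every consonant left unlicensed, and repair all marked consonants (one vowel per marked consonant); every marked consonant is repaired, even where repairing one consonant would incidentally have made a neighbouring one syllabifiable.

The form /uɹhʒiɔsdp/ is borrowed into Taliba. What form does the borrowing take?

uʃtuʒiɔsdɔpɔ

Substitution: /ɹ/ → /ʃ/, /h/ → /t/, giving /uʃtʒiɔsdp/.
The consonants /t/, /d/, /p/ cannot be parsed into a legal (C)V(C) syllable (at most one coda consonant is licensed; onsets are limited to one consonant).
Each unlicensed consonant becomes the onset of a new syllable: /t/ → /tu/, /d/ → /dɔ/, /p/ → /pɔ/.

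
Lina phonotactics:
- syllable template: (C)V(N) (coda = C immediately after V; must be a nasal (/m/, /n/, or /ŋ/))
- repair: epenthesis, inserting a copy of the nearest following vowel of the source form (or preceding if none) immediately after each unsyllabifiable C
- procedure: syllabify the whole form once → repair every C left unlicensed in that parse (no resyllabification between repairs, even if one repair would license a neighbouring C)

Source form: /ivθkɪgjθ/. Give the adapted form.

ivɪθɪkɪgɪjɪθɪ

Under (C)V(N), the unsyllabifiable consonants are /v/, /θ/, /g/, /j/, /θ/ (only a nasal (/m/, /n/, or /ŋ/) is licensed in coda position; onsets are limited to one consonant).
Inserting the epenthetic vowel yields /v/ → /vɪ/, /θ/ → /θɪ/, /g/ → /gɪ/, /j/ → /jɪ/, /θ/ → /θɪ/.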